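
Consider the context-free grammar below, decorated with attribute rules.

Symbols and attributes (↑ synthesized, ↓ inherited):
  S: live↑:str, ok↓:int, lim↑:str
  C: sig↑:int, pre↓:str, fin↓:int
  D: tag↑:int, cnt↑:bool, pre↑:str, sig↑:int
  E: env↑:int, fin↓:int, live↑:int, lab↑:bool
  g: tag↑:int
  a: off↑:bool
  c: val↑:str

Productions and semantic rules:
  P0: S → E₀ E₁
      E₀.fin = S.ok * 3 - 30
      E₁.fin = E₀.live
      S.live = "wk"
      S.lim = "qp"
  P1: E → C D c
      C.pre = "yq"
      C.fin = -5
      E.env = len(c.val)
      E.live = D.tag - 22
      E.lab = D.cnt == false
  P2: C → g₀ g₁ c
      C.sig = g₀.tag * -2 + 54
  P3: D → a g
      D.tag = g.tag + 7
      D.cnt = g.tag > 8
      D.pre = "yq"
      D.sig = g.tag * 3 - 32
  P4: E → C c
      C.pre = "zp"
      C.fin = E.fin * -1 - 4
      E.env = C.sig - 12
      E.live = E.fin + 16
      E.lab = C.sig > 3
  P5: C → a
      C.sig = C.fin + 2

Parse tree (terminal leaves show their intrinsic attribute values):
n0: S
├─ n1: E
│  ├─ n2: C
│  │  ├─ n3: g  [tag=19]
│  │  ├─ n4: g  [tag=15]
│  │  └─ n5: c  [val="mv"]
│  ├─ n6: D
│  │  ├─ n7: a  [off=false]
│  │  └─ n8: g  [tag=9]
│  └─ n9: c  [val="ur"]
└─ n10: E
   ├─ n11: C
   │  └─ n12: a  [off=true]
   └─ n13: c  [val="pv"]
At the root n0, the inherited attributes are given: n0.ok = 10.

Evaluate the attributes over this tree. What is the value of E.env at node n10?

1. n0.ok = 10  [given at root]
2. n1.fin = 0  [S.ok * 3 - 30]
3. n2.pre = "yq"  ["yq"]
4. n2.fin = -5  [-5]
5. n3.tag = 19  [terminal]
6. n4.tag = 15  [terminal]
7. n5.val = "mv"  [terminal]
8. n2.sig = 16  [g₀.tag * -2 + 54]
9. n7.off = false  [terminal]
10. n8.tag = 9  [terminal]
11. n6.tag = 16  [g.tag + 7]
12. n6.cnt = true  [g.tag > 8]
13. n6.pre = "yq"  ["yq"]
14. n6.sig = -5  [g.tag * 3 - 32]
15. n9.val = "ur"  [terminal]
16. n1.env = 2  [len(c.val)]
17. n1.live = -6  [D.tag - 22]
18. n1.lab = false  [D.cnt == false]
19. n10.fin = -6  [E₀.live]
20. n11.pre = "zp"  ["zp"]
21. n11.fin = 2  [E.fin * -1 - 4]
22. n12.off = true  [terminal]
23. n11.sig = 4  [C.fin + 2]
24. n13.val = "pv"  [terminal]
25. n10.env = -8  [C.sig - 12]
26. n10.live = 10  [E.fin + 16]
27. n10.lab = true  [C.sig > 3]
28. n0.live = "wk"  ["wk"]
29. n0.lim = "qp"  ["qp"]

-8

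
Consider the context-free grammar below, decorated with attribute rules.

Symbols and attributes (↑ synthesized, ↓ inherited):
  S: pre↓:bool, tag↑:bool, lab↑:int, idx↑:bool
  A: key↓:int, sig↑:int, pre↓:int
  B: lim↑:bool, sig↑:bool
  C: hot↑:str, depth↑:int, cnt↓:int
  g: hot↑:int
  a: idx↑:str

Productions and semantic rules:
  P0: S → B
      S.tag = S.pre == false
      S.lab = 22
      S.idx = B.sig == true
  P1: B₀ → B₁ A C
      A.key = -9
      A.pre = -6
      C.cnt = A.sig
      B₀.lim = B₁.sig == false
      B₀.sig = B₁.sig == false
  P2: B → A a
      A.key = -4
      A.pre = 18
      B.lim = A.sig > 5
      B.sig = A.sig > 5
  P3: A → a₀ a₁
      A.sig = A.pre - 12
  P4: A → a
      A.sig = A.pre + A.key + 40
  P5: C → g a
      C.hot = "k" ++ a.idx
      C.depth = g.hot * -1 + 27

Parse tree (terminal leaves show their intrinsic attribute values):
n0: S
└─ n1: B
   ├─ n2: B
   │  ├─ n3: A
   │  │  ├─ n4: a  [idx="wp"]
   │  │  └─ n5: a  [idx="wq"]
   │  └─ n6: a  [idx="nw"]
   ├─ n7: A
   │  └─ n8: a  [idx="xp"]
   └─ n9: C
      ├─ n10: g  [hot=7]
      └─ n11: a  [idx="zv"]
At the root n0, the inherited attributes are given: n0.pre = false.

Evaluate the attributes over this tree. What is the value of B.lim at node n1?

false

1. n0.pre = false  [given at root]
2. n3.key = -4  [-4]
3. n3.pre = 18  [18]
4. n4.idx = "wp"  [terminal]
5. n5.idx = "wq"  [terminal]
6. n3.sig = 6  [A.pre - 12]
7. n6.idx = "nw"  [terminal]
8. n2.lim = true  [A.sig > 5]
9. n2.sig = true  [A.sig > 5]
10. n7.key = -9  [-9]
11. n7.pre = -6  [-6]
12. n8.idx = "xp"  [terminal]
13. n7.sig = 25  [A.pre + A.key + 40]
14. n9.cnt = 25  [A.sig]
15. n10.hot = 7  [terminal]
16. n11.idx = "zv"  [terminal]
17. n9.hot = "kzv"  ["k" ++ a.idx]
18. n9.depth = 20  [g.hot * -1 + 27]
19. n1.lim = false  [B₁.sig == false]
20. n1.sig = false  [B₁.sig == false]
21. n0.tag = true  [S.pre == false]
22. n0.lab = 22  [22]
23. n0.idx = false  [B.sig == true]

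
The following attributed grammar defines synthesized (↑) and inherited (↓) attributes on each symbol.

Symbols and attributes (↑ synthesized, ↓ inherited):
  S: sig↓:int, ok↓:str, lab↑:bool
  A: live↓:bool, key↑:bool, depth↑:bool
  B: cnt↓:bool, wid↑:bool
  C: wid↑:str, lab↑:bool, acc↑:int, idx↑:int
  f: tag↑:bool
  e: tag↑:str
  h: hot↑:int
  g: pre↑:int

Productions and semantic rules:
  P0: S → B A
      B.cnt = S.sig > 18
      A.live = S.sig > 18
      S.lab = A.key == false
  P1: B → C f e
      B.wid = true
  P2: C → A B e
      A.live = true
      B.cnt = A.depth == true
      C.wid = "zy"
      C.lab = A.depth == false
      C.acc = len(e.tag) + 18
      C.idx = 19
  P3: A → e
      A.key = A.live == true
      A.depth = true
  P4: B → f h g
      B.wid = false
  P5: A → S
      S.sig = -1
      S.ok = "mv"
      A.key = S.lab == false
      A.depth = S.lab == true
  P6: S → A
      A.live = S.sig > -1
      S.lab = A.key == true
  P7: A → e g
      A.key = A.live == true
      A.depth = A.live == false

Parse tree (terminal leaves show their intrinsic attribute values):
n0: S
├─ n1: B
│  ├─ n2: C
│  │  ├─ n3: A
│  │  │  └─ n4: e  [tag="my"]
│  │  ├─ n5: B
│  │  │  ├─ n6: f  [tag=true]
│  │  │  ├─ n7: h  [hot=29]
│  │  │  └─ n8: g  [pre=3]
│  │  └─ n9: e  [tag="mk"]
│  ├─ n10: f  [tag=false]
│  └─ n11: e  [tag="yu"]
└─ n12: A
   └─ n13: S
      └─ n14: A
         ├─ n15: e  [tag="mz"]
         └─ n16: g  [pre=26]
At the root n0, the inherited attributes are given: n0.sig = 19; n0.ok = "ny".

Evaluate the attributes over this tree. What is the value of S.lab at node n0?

1. n0.sig = 19  [given at root]
2. n0.ok = "ny"  [given at root]
3. n1.cnt = true  [S.sig > 18]
4. n3.live = true  [true]
5. n4.tag = "my"  [terminal]
6. n3.key = true  [A.live == true]
7. n3.depth = true  [true]
8. n5.cnt = true  [A.depth == true]
9. n6.tag = true  [terminal]
10. n7.hot = 29  [terminal]
11. n8.pre = 3  [terminal]
12. n5.wid = false  [false]
13. n9.tag = "mk"  [terminal]
14. n2.wid = "zy"  ["zy"]
15. n2.lab = false  [A.depth == false]
16. n2.acc = 20  [len(e.tag) + 18]
17. n2.idx = 19  [19]
18. n10.tag = false  [terminal]
19. n11.tag = "yu"  [terminal]
20. n1.wid = true  [true]
21. n12.live = true  [S.sig > 18]
22. n13.sig = -1  [-1]
23. n13.ok = "mv"  ["mv"]
24. n14.live = false  [S.sig > -1]
25. n15.tag = "mz"  [terminal]
26. n16.pre = 26  [terminal]
27. n14.key = false  [A.live == true]
28. n14.depth = true  [A.live == false]
29. n13.lab = false  [A.key == true]
30. n12.key = true  [S.lab == false]
31. n12.depth = false  [S.lab == true]
32. n0.lab = false  [A.key == false]

false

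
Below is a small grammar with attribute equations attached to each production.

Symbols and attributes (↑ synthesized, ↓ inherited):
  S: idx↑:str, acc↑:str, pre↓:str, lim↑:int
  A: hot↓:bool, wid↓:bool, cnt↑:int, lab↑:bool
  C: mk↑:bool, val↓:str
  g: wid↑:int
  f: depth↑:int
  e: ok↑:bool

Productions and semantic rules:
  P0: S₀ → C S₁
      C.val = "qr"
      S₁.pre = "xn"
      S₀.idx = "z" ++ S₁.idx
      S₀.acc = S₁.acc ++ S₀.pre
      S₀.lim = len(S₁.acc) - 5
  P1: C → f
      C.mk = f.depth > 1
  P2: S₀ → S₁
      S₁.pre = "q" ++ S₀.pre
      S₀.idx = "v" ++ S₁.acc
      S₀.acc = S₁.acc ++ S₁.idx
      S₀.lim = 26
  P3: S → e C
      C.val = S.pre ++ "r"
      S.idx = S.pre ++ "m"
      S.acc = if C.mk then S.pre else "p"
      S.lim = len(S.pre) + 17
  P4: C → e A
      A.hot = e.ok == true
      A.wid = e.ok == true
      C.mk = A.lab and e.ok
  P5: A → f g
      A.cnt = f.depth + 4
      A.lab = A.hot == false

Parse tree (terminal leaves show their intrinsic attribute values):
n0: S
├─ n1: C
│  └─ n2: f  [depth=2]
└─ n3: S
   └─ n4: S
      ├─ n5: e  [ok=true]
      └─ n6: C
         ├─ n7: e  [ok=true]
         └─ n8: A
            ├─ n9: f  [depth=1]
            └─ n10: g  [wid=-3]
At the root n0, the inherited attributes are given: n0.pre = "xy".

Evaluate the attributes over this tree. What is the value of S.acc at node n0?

1. n0.pre = "xy"  [given at root]
2. n1.val = "qr"  ["qr"]
3. n2.depth = 2  [terminal]
4. n1.mk = true  [f.depth > 1]
5. n3.pre = "xn"  ["xn"]
6. n4.pre = "qxn"  ["q" ++ S₀.pre]
7. n5.ok = true  [terminal]
8. n6.val = "qxnr"  [S.pre ++ "r"]
9. n7.ok = true  [terminal]
10. n8.hot = true  [e.ok == true]
11. n8.wid = true  [e.ok == true]
12. n9.depth = 1  [terminal]
13. n10.wid = -3  [terminal]
14. n8.cnt = 5  [f.depth + 4]
15. n8.lab = false  [A.hot == false]
16. n6.mk = false  [A.lab and e.ok]
17. n4.idx = "qxnm"  [S.pre ++ "m"]
18. n4.acc = "p"  [if C.mk then S.pre else "p"]
19. n4.lim = 20  [len(S.pre) + 17]
20. n3.idx = "vp"  ["v" ++ S₁.acc]
21. n3.acc = "pqxnm"  [S₁.acc ++ S₁.idx]
22. n3.lim = 26  [26]
23. n0.idx = "zvp"  ["z" ++ S₁.idx]
24. n0.acc = "pqxnmxy"  [S₁.acc ++ S₀.pre]
25. n0.lim = 0  [len(S₁.acc) - 5]

"pqxnmxy"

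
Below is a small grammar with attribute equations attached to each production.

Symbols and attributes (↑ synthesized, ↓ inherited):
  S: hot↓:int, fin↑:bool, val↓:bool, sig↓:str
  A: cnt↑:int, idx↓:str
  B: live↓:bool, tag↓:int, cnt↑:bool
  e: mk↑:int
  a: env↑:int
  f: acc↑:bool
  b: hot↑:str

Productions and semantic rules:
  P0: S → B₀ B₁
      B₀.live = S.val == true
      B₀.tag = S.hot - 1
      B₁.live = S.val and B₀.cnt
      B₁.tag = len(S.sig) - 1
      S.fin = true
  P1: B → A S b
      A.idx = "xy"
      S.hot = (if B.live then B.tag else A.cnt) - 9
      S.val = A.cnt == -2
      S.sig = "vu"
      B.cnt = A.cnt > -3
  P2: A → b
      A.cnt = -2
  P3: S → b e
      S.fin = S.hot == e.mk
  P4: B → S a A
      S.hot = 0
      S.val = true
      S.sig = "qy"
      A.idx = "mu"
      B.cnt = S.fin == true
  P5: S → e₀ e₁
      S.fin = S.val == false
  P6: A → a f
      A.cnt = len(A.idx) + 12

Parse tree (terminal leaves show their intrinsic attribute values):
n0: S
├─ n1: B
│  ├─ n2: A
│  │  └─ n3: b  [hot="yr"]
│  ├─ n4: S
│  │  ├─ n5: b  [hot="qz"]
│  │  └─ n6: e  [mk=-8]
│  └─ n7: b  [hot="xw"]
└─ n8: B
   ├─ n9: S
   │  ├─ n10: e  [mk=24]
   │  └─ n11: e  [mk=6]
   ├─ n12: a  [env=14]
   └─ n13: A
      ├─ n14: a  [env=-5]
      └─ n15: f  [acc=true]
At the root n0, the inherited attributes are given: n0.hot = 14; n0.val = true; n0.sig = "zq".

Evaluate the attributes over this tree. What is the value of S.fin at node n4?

1. n0.hot = 14  [given at root]
2. n0.val = true  [given at root]
3. n0.sig = "zq"  [given at root]
4. n1.live = true  [S.val == true]
5. n1.tag = 13  [S.hot - 1]
6. n2.idx = "xy"  ["xy"]
7. n3.hot = "yr"  [terminal]
8. n2.cnt = -2  [-2]
9. n4.hot = 4  [(if B.live then B.tag else A.cnt) - 9]
10. n4.val = true  [A.cnt == -2]
11. n4.sig = "vu"  ["vu"]
12. n5.hot = "qz"  [terminal]
13. n6.mk = -8  [terminal]
14. n4.fin = false  [S.hot == e.mk]
15. n7.hot = "xw"  [terminal]
16. n1.cnt = true  [A.cnt > -3]
17. n8.live = true  [S.val and B₀.cnt]
18. n8.tag = 1  [len(S.sig) - 1]
19. n9.hot = 0  [0]
20. n9.val = true  [true]
21. n9.sig = "qy"  ["qy"]
22. n10.mk = 24  [terminal]
23. n11.mk = 6  [terminal]
24. n9.fin = false  [S.val == false]
25. n12.env = 14  [terminal]
26. n13.idx = "mu"  ["mu"]
27. n14.env = -5  [terminal]
28. n15.acc = true  [terminal]
29. n13.cnt = 14  [len(A.idx) + 12]
30. n8.cnt = false  [S.fin == true]
31. n0.fin = true  [true]

false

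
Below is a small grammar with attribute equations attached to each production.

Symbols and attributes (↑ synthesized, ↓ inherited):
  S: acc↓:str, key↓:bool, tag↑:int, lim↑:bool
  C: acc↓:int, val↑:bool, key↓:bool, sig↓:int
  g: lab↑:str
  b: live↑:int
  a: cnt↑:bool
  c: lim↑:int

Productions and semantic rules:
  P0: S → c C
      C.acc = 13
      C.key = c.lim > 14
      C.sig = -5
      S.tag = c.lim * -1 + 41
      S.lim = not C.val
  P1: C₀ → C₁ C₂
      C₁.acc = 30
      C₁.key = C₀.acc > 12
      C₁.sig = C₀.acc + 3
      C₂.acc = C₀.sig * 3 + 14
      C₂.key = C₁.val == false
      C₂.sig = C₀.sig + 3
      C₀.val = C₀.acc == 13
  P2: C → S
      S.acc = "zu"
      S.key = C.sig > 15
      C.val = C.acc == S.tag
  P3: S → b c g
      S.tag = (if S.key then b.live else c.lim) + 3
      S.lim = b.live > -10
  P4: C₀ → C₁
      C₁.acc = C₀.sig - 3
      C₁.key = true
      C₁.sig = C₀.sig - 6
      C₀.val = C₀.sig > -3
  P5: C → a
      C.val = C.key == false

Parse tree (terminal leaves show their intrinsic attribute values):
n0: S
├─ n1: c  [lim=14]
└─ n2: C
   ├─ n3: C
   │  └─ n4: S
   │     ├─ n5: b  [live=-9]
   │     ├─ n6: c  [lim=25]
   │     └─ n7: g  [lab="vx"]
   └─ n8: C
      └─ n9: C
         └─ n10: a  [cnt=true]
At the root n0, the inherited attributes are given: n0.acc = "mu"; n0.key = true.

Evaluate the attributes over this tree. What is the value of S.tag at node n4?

-6

1. n0.acc = "mu"  [given at root]
2. n0.key = true  [given at root]
3. n1.lim = 14  [terminal]
4. n2.acc = 13  [13]
5. n2.key = false  [c.lim > 14]
6. n2.sig = -5  [-5]
7. n3.acc = 30  [30]
8. n3.key = true  [C₀.acc > 12]
9. n3.sig = 16  [C₀.acc + 3]
10. n4.acc = "zu"  ["zu"]
11. n4.key = true  [C.sig > 15]
12. n5.live = -9  [terminal]
13. n6.lim = 25  [terminal]
14. n7.lab = "vx"  [terminal]
15. n4.tag = -6  [(if S.key then b.live else c.lim) + 3]
16. n4.lim = true  [b.live > -10]
17. n3.val = false  [C.acc == S.tag]
18. n8.acc = -1  [C₀.sig * 3 + 14]
19. n8.key = true  [C₁.val == false]
20. n8.sig = -2  [C₀.sig + 3]
21. n9.acc = -5  [C₀.sig - 3]
22. n9.key = true  [true]
23. n9.sig = -8  [C₀.sig - 6]
24. n10.cnt = true  [terminal]
25. n9.val = false  [C.key == false]
26. n8.val = true  [C₀.sig > -3]
27. n2.val = true  [C₀.acc == 13]
28. n0.tag = 27  [c.lim * -1 + 41]
29. n0.lim = false  [not C.val]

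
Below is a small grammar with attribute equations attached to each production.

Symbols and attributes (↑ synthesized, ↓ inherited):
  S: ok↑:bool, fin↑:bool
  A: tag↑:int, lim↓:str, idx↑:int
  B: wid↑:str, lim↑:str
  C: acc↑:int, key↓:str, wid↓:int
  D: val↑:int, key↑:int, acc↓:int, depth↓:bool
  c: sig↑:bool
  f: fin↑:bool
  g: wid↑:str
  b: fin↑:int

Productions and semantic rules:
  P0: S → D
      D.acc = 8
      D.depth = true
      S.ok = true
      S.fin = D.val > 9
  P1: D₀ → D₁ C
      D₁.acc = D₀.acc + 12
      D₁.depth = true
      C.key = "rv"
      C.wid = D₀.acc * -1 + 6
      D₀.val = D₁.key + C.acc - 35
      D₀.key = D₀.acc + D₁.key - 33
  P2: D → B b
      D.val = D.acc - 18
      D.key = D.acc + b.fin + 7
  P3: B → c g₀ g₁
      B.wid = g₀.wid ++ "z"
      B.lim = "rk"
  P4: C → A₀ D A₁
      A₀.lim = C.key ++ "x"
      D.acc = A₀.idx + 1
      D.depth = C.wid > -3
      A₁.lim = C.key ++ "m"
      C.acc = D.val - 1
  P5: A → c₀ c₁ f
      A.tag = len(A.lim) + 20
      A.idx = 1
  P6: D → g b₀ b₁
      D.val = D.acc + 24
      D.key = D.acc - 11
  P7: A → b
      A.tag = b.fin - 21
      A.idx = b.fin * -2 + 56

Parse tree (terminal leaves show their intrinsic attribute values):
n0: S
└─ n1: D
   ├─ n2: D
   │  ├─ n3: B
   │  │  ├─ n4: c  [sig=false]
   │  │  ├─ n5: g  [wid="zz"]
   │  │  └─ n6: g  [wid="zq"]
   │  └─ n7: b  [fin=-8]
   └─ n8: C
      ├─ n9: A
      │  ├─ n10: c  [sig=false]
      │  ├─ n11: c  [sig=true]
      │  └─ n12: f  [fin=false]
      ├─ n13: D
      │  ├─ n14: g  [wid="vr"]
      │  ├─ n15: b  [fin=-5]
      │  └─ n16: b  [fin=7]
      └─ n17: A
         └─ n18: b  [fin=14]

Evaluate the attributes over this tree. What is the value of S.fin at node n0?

false

1. n1.acc = 8  [8]
2. n1.depth = true  [true]
3. n2.acc = 20  [D₀.acc + 12]
4. n2.depth = true  [true]
5. n4.sig = false  [terminal]
6. n5.wid = "zz"  [terminal]
7. n6.wid = "zq"  [terminal]
8. n3.wid = "zzz"  [g₀.wid ++ "z"]
9. n3.lim = "rk"  ["rk"]
10. n7.fin = -8  [terminal]
11. n2.val = 2  [D.acc - 18]
12. n2.key = 19  [D.acc + b.fin + 7]
13. n8.key = "rv"  ["rv"]
14. n8.wid = -2  [D₀.acc * -1 + 6]
15. n9.lim = "rvx"  [C.key ++ "x"]
16. n10.sig = false  [terminal]
17. n11.sig = true  [terminal]
18. n12.fin = false  [terminal]
19. n9.tag = 23  [len(A.lim) + 20]
20. n9.idx = 1  [1]
21. n13.acc = 2  [A₀.idx + 1]
22. n13.depth = true  [C.wid > -3]
23. n14.wid = "vr"  [terminal]
24. n15.fin = -5  [terminal]
25. n16.fin = 7  [terminal]
26. n13.val = 26  [D.acc + 24]
27. n13.key = -9  [D.acc - 11]
28. n17.lim = "rvm"  [C.key ++ "m"]
29. n18.fin = 14  [terminal]
30. n17.tag = -7  [b.fin - 21]
31. n17.idx = 28  [b.fin * -2 + 56]
32. n8.acc = 25  [D.val - 1]
33. n1.val = 9  [D₁.key + C.acc - 35]
34. n1.key = -6  [D₀.acc + D₁.key - 33]
35. n0.ok = true  [true]
36. n0.fin = false  [D.val > 9]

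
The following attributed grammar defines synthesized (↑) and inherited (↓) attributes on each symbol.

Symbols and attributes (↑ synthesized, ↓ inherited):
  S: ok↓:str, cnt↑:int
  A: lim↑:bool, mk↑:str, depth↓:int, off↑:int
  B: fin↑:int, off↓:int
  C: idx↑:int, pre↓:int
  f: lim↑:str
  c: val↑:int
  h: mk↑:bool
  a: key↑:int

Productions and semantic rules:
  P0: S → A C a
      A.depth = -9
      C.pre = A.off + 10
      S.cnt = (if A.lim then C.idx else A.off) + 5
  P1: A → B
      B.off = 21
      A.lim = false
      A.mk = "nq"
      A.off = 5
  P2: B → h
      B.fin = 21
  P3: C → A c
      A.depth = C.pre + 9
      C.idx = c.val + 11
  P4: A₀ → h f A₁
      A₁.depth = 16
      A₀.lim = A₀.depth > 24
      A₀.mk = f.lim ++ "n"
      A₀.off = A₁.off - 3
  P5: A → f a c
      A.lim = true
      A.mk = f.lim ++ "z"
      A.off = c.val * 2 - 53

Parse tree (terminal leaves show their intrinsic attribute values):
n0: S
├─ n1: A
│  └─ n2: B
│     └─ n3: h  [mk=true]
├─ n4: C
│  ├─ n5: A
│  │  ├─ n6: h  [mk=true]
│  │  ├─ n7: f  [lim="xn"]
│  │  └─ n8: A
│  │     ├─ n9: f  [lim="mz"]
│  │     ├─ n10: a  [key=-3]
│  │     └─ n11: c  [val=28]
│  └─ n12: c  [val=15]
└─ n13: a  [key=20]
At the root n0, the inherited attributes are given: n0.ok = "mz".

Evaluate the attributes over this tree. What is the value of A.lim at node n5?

false

1. n0.ok = "mz"  [given at root]
2. n1.depth = -9  [-9]
3. n2.off = 21  [21]
4. n3.mk = true  [terminal]
5. n2.fin = 21  [21]
6. n1.lim = false  [false]
7. n1.mk = "nq"  ["nq"]
8. n1.off = 5  [5]
9. n4.pre = 15  [A.off + 10]
10. n5.depth = 24  [C.pre + 9]
11. n6.mk = true  [terminal]
12. n7.lim = "xn"  [terminal]
13. n8.depth = 16  [16]
14. n9.lim = "mz"  [terminal]
15. n10.key = -3  [terminal]
16. n11.val = 28  [terminal]
17. n8.lim = true  [true]
18. n8.mk = "mzz"  [f.lim ++ "z"]
19. n8.off = 3  [c.val * 2 - 53]
20. n5.lim = false  [A₀.depth > 24]
21. n5.mk = "xnn"  [f.lim ++ "n"]
22. n5.off = 0  [A₁.off - 3]
23. n12.val = 15  [terminal]
24. n4.idx = 26  [c.val + 11]
25. n13.key = 20  [terminal]
26. n0.cnt = 10  [(if A.lim then C.idx else A.off) + 5]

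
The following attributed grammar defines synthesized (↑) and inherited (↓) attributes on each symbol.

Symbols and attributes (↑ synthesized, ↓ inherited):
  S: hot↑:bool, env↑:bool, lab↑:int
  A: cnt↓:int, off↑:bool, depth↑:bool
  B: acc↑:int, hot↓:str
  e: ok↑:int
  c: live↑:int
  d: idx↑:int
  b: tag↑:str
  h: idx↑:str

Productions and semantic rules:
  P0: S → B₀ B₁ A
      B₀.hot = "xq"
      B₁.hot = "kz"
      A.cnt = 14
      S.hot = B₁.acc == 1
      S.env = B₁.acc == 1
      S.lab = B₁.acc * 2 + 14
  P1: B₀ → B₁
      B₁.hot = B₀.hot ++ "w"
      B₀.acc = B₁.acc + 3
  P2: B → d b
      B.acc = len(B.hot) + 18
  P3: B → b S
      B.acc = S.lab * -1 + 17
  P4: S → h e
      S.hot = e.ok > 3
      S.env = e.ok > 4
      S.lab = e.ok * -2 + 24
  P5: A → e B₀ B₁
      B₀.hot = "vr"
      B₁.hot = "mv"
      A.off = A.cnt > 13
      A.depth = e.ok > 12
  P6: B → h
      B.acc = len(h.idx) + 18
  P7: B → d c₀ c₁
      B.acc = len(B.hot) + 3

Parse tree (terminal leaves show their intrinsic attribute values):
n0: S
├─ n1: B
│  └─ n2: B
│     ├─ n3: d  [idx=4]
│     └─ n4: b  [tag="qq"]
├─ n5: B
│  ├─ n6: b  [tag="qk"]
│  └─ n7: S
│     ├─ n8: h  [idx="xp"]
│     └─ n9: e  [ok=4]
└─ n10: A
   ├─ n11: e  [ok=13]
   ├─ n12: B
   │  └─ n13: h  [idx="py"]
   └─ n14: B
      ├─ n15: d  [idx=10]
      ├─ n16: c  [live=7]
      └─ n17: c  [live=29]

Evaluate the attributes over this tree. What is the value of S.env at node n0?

true

1. n1.hot = "xq"  ["xq"]
2. n2.hot = "xqw"  [B₀.hot ++ "w"]
3. n3.idx = 4  [terminal]
4. n4.tag = "qq"  [terminal]
5. n2.acc = 21  [len(B.hot) + 18]
6. n1.acc = 24  [B₁.acc + 3]
7. n5.hot = "kz"  ["kz"]
8. n6.tag = "qk"  [terminal]
9. n8.idx = "xp"  [terminal]
10. n9.ok = 4  [terminal]
11. n7.hot = true  [e.ok > 3]
12. n7.env = false  [e.ok > 4]
13. n7.lab = 16  [e.ok * -2 + 24]
14. n5.acc = 1  [S.lab * -1 + 17]
15. n10.cnt = 14  [14]
16. n11.ok = 13  [terminal]
17. n12.hot = "vr"  ["vr"]
18. n13.idx = "py"  [terminal]
19. n12.acc = 20  [len(h.idx) + 18]
20. n14.hot = "mv"  ["mv"]
21. n15.idx = 10  [terminal]
22. n16.live = 7  [terminal]
23. n17.live = 29  [terminal]
24. n14.acc = 5  [len(B.hot) + 3]
25. n10.off = true  [A.cnt > 13]
26. n10.depth = true  [e.ok > 12]
27. n0.hot = true  [B₁.acc == 1]
28. n0.env = true  [B₁.acc == 1]
29. n0.lab = 16  [B₁.acc * 2 + 14]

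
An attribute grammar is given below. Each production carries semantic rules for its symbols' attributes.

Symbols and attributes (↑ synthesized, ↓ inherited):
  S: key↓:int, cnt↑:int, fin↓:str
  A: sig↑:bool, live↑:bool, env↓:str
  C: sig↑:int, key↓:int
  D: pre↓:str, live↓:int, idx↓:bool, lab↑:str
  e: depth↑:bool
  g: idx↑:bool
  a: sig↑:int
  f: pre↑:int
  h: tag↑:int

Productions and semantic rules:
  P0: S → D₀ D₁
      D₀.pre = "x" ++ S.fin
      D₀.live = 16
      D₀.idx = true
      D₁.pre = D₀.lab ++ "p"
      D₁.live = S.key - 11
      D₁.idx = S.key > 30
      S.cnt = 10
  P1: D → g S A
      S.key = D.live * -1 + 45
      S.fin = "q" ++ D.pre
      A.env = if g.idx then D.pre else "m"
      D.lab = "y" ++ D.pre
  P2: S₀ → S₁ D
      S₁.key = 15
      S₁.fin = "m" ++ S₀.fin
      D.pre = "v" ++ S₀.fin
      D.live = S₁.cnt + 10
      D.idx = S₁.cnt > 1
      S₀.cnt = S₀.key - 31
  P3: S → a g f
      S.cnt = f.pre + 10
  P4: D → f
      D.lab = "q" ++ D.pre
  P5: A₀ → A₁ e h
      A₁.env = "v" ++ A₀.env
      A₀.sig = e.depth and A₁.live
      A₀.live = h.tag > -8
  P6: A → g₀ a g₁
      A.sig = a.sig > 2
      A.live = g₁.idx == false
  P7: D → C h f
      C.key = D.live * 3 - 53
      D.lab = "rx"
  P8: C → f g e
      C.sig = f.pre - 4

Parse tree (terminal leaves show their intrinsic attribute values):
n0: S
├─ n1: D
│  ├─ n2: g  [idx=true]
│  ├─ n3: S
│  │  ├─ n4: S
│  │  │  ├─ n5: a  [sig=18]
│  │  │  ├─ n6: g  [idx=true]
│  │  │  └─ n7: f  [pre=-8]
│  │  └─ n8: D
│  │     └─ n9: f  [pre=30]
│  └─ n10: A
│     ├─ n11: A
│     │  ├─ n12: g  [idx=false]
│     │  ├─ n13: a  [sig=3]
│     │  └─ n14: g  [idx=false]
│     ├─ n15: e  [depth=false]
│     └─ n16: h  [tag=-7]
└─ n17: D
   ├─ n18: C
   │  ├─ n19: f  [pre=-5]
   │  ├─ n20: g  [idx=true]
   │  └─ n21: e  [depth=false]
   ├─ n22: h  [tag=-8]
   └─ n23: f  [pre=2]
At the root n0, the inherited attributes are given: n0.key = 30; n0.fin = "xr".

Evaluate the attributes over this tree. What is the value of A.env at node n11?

1. n0.key = 30  [given at root]
2. n0.fin = "xr"  [given at root]
3. n1.pre = "xxr"  ["x" ++ S.fin]
4. n1.live = 16  [16]
5. n1.idx = true  [true]
6. n2.idx = true  [terminal]
7. n3.key = 29  [D.live * -1 + 45]
8. n3.fin = "qxxr"  ["q" ++ D.pre]
9. n4.key = 15  [15]
10. n4.fin = "mqxxr"  ["m" ++ S₀.fin]
11. n5.sig = 18  [terminal]
12. n6.idx = true  [terminal]
13. n7.pre = -8  [terminal]
14. n4.cnt = 2  [f.pre + 10]
15. n8.pre = "vqxxr"  ["v" ++ S₀.fin]
16. n8.live = 12  [S₁.cnt + 10]
17. n8.idx = true  [S₁.cnt > 1]
18. n9.pre = 30  [terminal]
19. n8.lab = "qvqxxr"  ["q" ++ D.pre]
20. n3.cnt = -2  [S₀.key - 31]
21. n10.env = "xxr"  [if g.idx then D.pre else "m"]
22. n11.env = "vxxr"  ["v" ++ A₀.env]
23. n12.idx = false  [terminal]
24. n13.sig = 3  [terminal]
25. n14.idx = false  [terminal]
26. n11.sig = true  [a.sig > 2]
27. n11.live = true  [g₁.idx == false]
28. n15.depth = false  [terminal]
29. n16.tag = -7  [terminal]
30. n10.sig = false  [e.depth and A₁.live]
31. n10.live = true  [h.tag > -8]
32. n1.lab = "yxxr"  ["y" ++ D.pre]
33. n17.pre = "yxxrp"  [D₀.lab ++ "p"]
34. n17.live = 19  [S.key - 11]
35. n17.idx = false  [S.key > 30]
36. n18.key = 4  [D.live * 3 - 53]
37. n19.pre = -5  [terminal]
38. n20.idx = true  [terminal]
39. n21.depth = false  [terminal]
40. n18.sig = -9  [f.pre - 4]
41. n22.tag = -8  [terminal]
42. n23.pre = 2  [terminal]
43. n17.lab = "rx"  ["rx"]
44. n0.cnt = 10  [10]

"vxxr"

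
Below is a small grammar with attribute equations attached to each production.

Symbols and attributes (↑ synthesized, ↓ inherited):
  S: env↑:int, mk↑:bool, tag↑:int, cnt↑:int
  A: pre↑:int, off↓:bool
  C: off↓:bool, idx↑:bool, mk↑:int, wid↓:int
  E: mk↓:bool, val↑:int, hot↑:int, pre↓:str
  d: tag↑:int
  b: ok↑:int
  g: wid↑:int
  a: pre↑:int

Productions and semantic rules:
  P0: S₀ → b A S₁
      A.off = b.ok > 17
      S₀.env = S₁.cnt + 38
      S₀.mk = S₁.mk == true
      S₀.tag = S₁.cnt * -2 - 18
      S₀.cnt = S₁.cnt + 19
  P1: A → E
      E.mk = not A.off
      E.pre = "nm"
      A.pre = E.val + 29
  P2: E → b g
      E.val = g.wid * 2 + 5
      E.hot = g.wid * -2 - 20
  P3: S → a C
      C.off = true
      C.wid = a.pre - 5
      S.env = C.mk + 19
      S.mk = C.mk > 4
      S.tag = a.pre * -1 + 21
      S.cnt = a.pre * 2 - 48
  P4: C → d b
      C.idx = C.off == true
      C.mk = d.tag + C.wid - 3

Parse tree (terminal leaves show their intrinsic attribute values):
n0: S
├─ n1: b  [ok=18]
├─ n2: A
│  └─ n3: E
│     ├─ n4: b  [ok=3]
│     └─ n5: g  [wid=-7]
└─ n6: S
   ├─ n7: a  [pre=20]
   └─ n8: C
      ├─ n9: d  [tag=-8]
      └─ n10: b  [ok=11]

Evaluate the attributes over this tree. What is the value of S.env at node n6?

23

1. n1.ok = 18  [terminal]
2. n2.off = true  [b.ok > 17]
3. n3.mk = false  [not A.off]
4. n3.pre = "nm"  ["nm"]
5. n4.ok = 3  [terminal]
6. n5.wid = -7  [terminal]
7. n3.val = -9  [g.wid * 2 + 5]
8. n3.hot = -6  [g.wid * -2 - 20]
9. n2.pre = 20  [E.val + 29]
10. n7.pre = 20  [terminal]
11. n8.off = true  [true]
12. n8.wid = 15  [a.pre - 5]
13. n9.tag = -8  [terminal]
14. n10.ok = 11  [terminal]
15. n8.idx = true  [C.off == true]
16. n8.mk = 4  [d.tag + C.wid - 3]
17. n6.env = 23  [C.mk + 19]
18. n6.mk = false  [C.mk > 4]
19. n6.tag = 1  [a.pre * -1 + 21]
20. n6.cnt = -8  [a.pre * 2 - 48]
21. n0.env = 30  [S₁.cnt + 38]
22. n0.mk = false  [S₁.mk == true]
23. n0.tag = -2  [S₁.cnt * -2 - 18]
24. n0.cnt = 11  [S₁.cnt + 19]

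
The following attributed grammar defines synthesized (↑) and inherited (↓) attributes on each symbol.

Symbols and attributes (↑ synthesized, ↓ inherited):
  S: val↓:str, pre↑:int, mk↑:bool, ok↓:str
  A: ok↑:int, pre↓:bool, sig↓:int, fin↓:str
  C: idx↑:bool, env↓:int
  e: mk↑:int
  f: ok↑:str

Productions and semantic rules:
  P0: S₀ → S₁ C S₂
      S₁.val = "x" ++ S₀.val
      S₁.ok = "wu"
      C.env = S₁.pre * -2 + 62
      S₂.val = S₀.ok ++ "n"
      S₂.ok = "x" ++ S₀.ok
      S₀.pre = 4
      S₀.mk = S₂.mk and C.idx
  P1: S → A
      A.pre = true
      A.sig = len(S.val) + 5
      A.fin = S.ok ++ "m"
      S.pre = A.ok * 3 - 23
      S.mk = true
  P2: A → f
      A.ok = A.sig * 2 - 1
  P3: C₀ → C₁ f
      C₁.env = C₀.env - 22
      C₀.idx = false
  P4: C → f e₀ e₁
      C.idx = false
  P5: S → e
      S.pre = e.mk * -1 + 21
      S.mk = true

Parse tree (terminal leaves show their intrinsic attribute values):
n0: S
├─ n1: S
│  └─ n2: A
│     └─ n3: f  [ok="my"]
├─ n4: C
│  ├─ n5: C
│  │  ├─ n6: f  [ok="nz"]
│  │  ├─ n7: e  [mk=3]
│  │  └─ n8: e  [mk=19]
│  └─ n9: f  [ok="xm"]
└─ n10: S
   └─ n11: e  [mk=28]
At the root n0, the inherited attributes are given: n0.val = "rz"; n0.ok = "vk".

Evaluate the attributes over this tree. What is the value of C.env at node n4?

1. n0.val = "rz"  [given at root]
2. n0.ok = "vk"  [given at root]
3. n1.val = "xrz"  ["x" ++ S₀.val]
4. n1.ok = "wu"  ["wu"]
5. n2.pre = true  [true]
6. n2.sig = 8  [len(S.val) + 5]
7. n2.fin = "wum"  [S.ok ++ "m"]
8. n3.ok = "my"  [terminal]
9. n2.ok = 15  [A.sig * 2 - 1]
10. n1.pre = 22  [A.ok * 3 - 23]
11. n1.mk = true  [true]
12. n4.env = 18  [S₁.pre * -2 + 62]
13. n5.env = -4  [C₀.env - 22]
14. n6.ok = "nz"  [terminal]
15. n7.mk = 3  [terminal]
16. n8.mk = 19  [terminal]
17. n5.idx = false  [false]
18. n9.ok = "xm"  [terminal]
19. n4.idx = false  [false]
20. n10.val = "vkn"  [S₀.ok ++ "n"]
21. n10.ok = "xvk"  ["x" ++ S₀.ok]
22. n11.mk = 28  [terminal]
23. n10.pre = -7  [e.mk * -1 + 21]
24. n10.mk = true  [true]
25. n0.pre = 4  [4]
26. n0.mk = false  [S₂.mk and C.idx]

18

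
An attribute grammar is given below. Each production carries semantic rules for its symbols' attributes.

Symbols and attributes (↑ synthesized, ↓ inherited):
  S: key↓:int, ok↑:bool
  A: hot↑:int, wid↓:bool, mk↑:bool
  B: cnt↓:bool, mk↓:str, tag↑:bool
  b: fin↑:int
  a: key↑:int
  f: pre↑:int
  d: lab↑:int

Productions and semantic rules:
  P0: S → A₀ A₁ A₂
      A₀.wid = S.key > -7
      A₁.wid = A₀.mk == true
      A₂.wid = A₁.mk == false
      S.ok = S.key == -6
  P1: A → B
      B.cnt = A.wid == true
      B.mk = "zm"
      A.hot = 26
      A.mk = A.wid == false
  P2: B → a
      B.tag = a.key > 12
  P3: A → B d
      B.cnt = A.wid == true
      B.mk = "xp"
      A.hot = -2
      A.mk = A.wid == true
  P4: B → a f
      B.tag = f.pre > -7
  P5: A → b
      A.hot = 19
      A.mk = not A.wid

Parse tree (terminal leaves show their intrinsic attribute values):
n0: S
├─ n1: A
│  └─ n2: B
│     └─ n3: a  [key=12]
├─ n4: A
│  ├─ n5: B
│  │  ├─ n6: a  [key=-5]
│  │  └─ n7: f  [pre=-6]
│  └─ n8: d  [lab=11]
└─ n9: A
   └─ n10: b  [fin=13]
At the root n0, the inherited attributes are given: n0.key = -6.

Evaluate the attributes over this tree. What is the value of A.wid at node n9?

1. n0.key = -6  [given at root]
2. n1.wid = true  [S.key > -7]
3. n2.cnt = true  [A.wid == true]
4. n2.mk = "zm"  ["zm"]
5. n3.key = 12  [terminal]
6. n2.tag = false  [a.key > 12]
7. n1.hot = 26  [26]
8. n1.mk = false  [A.wid == false]
9. n4.wid = false  [A₀.mk == true]
10. n5.cnt = false  [A.wid == true]
11. n5.mk = "xp"  ["xp"]
12. n6.key = -5  [terminal]
13. n7.pre = -6  [terminal]
14. n5.tag = true  [f.pre > -7]
15. n8.lab = 11  [terminal]
16. n4.hot = -2  [-2]
17. n4.mk = false  [A.wid == true]
18. n9.wid = true  [A₁.mk == false]
19. n10.fin = 13  [terminal]
20. n9.hot = 19  [19]
21. n9.mk = false  [not A.wid]
22. n0.ok = true  [S.key == -6]

true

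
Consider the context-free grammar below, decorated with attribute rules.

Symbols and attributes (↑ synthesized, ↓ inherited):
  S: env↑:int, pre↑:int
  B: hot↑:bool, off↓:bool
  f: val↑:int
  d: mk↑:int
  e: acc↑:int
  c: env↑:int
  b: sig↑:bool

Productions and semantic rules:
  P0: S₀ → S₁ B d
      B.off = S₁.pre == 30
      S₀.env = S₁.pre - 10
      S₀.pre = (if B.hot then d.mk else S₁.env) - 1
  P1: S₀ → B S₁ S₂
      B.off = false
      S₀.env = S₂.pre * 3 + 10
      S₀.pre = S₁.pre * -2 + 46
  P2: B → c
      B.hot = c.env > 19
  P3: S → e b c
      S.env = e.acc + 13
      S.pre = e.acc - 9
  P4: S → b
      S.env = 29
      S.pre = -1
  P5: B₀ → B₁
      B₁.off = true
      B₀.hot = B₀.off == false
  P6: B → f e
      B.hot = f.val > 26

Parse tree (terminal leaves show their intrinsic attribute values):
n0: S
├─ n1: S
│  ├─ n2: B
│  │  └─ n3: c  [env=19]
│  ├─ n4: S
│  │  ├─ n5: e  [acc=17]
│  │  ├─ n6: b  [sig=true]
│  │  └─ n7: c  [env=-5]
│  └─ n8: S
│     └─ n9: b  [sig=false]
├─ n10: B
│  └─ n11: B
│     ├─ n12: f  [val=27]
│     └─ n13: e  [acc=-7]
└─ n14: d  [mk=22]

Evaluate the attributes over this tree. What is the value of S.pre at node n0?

6

1. n2.off = false  [false]
2. n3.env = 19  [terminal]
3. n2.hot = false  [c.env > 19]
4. n5.acc = 17  [terminal]
5. n6.sig = true  [terminal]
6. n7.env = -5  [terminal]
7. n4.env = 30  [e.acc + 13]
8. n4.pre = 8  [e.acc - 9]
9. n9.sig = false  [terminal]
10. n8.env = 29  [29]
11. n8.pre = -1  [-1]
12. n1.env = 7  [S₂.pre * 3 + 10]
13. n1.pre = 30  [S₁.pre * -2 + 46]
14. n10.off = true  [S₁.pre == 30]
15. n11.off = true  [true]
16. n12.val = 27  [terminal]
17. n13.acc = -7  [terminal]
18. n11.hot = true  [f.val > 26]
19. n10.hot = false  [B₀.off == false]
20. n14.mk = 22  [terminal]
21. n0.env = 20  [S₁.pre - 10]
22. n0.pre = 6  [(if B.hot then d.mk else S₁.env) - 1]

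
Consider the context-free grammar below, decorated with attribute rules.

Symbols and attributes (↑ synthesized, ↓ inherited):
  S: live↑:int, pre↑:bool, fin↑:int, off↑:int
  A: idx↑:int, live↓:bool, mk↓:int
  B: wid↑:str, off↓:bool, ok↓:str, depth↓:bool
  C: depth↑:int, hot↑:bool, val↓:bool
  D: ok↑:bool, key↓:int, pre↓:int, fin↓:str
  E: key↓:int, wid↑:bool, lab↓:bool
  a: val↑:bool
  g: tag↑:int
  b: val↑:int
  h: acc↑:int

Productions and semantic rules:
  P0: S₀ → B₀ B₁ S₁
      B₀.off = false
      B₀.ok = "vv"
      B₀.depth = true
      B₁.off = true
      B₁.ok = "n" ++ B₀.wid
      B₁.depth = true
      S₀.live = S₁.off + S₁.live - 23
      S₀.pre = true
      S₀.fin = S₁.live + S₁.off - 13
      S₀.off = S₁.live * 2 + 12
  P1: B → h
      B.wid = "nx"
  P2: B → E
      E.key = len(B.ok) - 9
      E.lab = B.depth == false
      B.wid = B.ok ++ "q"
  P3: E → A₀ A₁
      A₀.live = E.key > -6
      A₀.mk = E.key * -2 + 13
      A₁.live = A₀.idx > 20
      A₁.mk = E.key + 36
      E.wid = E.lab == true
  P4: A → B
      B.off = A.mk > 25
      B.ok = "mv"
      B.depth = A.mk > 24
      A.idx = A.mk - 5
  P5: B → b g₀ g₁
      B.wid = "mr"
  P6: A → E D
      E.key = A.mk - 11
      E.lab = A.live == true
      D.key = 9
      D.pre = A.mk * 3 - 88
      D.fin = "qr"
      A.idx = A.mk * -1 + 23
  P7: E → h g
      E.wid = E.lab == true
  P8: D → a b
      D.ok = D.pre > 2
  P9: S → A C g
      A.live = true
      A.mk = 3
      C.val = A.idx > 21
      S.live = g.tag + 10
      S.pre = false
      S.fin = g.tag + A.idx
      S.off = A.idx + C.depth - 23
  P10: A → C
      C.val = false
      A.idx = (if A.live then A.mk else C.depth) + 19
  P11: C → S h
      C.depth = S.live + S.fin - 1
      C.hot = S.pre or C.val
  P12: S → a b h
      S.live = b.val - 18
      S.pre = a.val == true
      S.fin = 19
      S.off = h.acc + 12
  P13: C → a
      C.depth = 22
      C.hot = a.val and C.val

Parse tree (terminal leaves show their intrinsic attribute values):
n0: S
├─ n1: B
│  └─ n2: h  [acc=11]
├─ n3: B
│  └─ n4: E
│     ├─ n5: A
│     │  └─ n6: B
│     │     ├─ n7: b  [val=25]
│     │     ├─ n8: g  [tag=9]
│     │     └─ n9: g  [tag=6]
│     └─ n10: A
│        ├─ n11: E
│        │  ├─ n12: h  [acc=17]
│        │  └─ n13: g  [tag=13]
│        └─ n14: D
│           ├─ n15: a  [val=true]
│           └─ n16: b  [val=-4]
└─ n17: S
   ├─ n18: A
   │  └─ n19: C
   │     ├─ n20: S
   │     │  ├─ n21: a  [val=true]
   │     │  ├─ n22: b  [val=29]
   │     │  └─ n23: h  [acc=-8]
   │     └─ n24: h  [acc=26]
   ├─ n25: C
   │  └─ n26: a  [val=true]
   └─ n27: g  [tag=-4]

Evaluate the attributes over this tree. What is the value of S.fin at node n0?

14

1. n1.off = false  [false]
2. n1.ok = "vv"  ["vv"]
3. n1.depth = true  [true]
4. n2.acc = 11  [terminal]
5. n1.wid = "nx"  ["nx"]
6. n3.off = true  [true]
7. n3.ok = "nnx"  ["n" ++ B₀.wid]
8. n3.depth = true  [true]
9. n4.key = -6  [len(B.ok) - 9]
10. n4.lab = false  [B.depth == false]
11. n5.live = false  [E.key > -6]
12. n5.mk = 25  [E.key * -2 + 13]
13. n6.off = false  [A.mk > 25]
14. n6.ok = "mv"  ["mv"]
15. n6.depth = true  [A.mk > 24]
16. n7.val = 25  [terminal]
17. n8.tag = 9  [terminal]
18. n9.tag = 6  [terminal]
19. n6.wid = "mr"  ["mr"]
20. n5.idx = 20  [A.mk - 5]
21. n10.live = false  [A₀.idx > 20]
22. n10.mk = 30  [E.key + 36]
23. n11.key = 19  [A.mk - 11]
24. n11.lab = false  [A.live == true]
25. n12.acc = 17  [terminal]
26. n13.tag = 13  [terminal]
27. n11.wid = false  [E.lab == true]
28. n14.key = 9  [9]
29. n14.pre = 2  [A.mk * 3 - 88]
30. n14.fin = "qr"  ["qr"]
31. n15.val = true  [terminal]
32. n16.val = -4  [terminal]
33. n14.ok = false  [D.pre > 2]
34. n10.idx = -7  [A.mk * -1 + 23]
35. n4.wid = false  [E.lab == true]
36. n3.wid = "nnxq"  [B.ok ++ "q"]
37. n18.live = true  [true]
38. n18.mk = 3  [3]
39. n19.val = false  [false]
40. n21.val = true  [terminal]
41. n22.val = 29  [terminal]
42. n23.acc = -8  [terminal]
43. n20.live = 11  [b.val - 18]
44. n20.pre = true  [a.val == true]
45. n20.fin = 19  [19]
46. n20.off = 4  [h.acc + 12]
47. n24.acc = 26  [terminal]
48. n19.depth = 29  [S.live + S.fin - 1]
49. n19.hot = true  [S.pre or C.val]
50. n18.idx = 22  [(if A.live then A.mk else C.depth) + 19]
51. n25.val = true  [A.idx > 21]
52. n26.val = true  [terminal]
53. n25.depth = 22  [22]
54. n25.hot = true  [a.val and C.val]
55. n27.tag = -4  [terminal]
56. n17.live = 6  [g.tag + 10]
57. n17.pre = false  [false]
58. n17.fin = 18  [g.tag + A.idx]
59. n17.off = 21  [A.idx + C.depth - 23]
60. n0.live = 4  [S₁.off + S₁.live - 23]
61. n0.pre = true  [true]
62. n0.fin = 14  [S₁.live + S₁.off - 13]
63. n0.off = 24  [S₁.live * 2 + 12]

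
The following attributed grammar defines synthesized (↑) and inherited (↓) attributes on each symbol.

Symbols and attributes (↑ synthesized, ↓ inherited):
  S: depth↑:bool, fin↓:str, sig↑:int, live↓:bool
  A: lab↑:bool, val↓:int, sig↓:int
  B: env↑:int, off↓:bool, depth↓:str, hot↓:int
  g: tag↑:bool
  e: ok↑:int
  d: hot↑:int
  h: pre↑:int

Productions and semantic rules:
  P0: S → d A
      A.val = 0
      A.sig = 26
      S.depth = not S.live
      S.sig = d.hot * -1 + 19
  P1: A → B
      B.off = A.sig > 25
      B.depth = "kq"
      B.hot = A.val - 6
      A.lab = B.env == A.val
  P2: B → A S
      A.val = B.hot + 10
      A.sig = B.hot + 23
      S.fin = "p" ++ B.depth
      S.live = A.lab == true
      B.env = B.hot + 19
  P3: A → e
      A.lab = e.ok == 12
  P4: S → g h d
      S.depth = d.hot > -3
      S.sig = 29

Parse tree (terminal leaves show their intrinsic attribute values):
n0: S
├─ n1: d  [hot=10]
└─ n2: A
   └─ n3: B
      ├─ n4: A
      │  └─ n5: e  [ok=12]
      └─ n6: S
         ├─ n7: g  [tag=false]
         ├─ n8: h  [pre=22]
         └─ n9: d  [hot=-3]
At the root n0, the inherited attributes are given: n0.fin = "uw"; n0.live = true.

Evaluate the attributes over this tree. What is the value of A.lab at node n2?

1. n0.fin = "uw"  [given at root]
2. n0.live = true  [given at root]
3. n1.hot = 10  [terminal]
4. n2.val = 0  [0]
5. n2.sig = 26  [26]
6. n3.off = true  [A.sig > 25]
7. n3.depth = "kq"  ["kq"]
8. n3.hot = -6  [A.val - 6]
9. n4.val = 4  [B.hot + 10]
10. n4.sig = 17  [B.hot + 23]
11. n5.ok = 12  [terminal]
12. n4.lab = true  [e.ok == 12]
13. n6.fin = "pkq"  ["p" ++ B.depth]
14. n6.live = true  [A.lab == true]
15. n7.tag = false  [terminal]
16. n8.pre = 22  [terminal]
17. n9.hot = -3  [terminal]
18. n6.depth = false  [d.hot > -3]
19. n6.sig = 29  [29]
20. n3.env = 13  [B.hot + 19]
21. n2.lab = false  [B.env == A.val]
22. n0.depth = false  [not S.live]
23. n0.sig = 9  [d.hot * -1 + 19]

false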